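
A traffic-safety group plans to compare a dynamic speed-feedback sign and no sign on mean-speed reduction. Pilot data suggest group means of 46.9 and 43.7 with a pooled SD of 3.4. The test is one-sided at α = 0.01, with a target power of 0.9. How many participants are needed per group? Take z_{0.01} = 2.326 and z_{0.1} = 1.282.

n = 30 per group

Cohen's d = |M₁ − M₂| / SD_pooled = |46.9 − 43.7| / 3.4 = 3.2 / 3.4 = 0.941.
For two independent groups with equal n: n = 2·((z_{α} + z_β) / d)².
z_{α} + z_β = 2.326 + 1.282 = 3.608.
n = 2 × (3.608 / 0.941)² = 2 × 3.834² = 2 × 14.70 = 29.4.
Round up to the next whole participant.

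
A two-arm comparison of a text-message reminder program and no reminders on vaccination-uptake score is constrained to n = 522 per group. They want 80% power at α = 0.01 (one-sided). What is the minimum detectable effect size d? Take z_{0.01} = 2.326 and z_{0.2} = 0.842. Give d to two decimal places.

d_min ≈ 0.20

For two independent groups of n = 522 each: d_min = (z_{α} + z_β)·√(2/n).
z-sum = 2.326 + 0.842 = 3.168.
d_min = 3.168 × √(2/522) = 3.168 × 0.0619 = 0.196.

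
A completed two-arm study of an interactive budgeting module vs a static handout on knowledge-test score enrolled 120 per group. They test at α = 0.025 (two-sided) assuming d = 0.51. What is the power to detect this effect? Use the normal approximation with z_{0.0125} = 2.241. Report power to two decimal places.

For two equal groups, power = Φ(d·√(n/2) − z_{α/2}).
d·√(n/2) = 0.51 × √(120/2) = 0.51 × 7.746 = 3.950.
z_β = 3.950 − 2.241 = 1.709.
Power = Φ(1.709) = 0.956.

power ≈ 0.96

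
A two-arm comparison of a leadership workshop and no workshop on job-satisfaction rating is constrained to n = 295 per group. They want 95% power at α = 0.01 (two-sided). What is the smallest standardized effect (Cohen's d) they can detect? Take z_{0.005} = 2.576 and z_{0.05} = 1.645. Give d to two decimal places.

d_min ≈ 0.35

For two independent groups of n = 295 each: d_min = (z_{α/2} + z_β)·√(2/n).
z-sum = 2.576 + 1.645 = 4.221.
d_min = 4.221 × √(2/295) = 4.221 × 0.0823 = 0.348.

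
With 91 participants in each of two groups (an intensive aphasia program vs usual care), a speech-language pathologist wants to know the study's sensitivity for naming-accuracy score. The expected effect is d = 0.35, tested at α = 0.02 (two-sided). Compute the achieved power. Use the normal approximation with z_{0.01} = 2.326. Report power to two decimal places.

For two equal groups, power = Φ(d·√(n/2) − z_{α/2}).
d·√(n/2) = 0.35 × √(91/2) = 0.35 × 6.745 = 2.361.
z_β = 2.361 − 2.326 = 0.035.
Power = Φ(0.035) = 0.514.

power ≈ 0.51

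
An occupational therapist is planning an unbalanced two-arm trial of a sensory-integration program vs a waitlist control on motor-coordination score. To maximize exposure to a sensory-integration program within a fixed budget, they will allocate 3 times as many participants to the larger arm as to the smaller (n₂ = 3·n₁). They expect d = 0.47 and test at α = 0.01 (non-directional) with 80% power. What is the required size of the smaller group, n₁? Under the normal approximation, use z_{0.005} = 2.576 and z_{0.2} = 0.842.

n₁ = 71

With allocation ratio k = n₂/n₁ = 3, Var(x̄₁−x̄₂) = σ²(1/n₁ + 1/(k·n₁)) = σ²·(k+1)/(k·n₁).
So n₁ = (1 + 1/k)·((z_{α/2} + z_β)/d)² = 1.333 × (3.418/0.47)².
n₁ = 1.333 × 52.89 = 70.5.
Round up: n₁ = 71, giving n₂ = 3 × 71 = 213.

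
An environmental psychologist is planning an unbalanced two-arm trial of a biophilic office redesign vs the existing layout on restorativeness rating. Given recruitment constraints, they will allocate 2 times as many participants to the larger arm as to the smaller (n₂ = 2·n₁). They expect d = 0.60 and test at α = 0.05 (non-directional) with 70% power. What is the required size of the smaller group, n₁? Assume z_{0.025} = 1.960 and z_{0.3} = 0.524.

With allocation ratio k = n₂/n₁ = 2, Var(x̄₁−x̄₂) = σ²(1/n₁ + 1/(k·n₁)) = σ²·(k+1)/(k·n₁).
So n₁ = (1 + 1/k)·((z_{α/2} + z_β)/d)² = 1.500 × (2.484/0.60)².
n₁ = 1.500 × 17.14 = 25.7.
Round up: n₁ = 26, giving n₂ = 2 × 26 = 52.

n₁ = 26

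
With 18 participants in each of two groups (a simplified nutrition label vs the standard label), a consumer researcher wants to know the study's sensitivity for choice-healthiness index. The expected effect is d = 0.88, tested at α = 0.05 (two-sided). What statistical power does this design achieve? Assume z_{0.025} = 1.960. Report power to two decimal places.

For two equal groups, power = Φ(d·√(n/2) − z_{α/2}).
d·√(n/2) = 0.88 × √(18/2) = 0.88 × 3.000 = 2.640.
z_β = 2.640 − 1.960 = 0.680.
Power = Φ(0.680) = 0.752.

power ≈ 0.75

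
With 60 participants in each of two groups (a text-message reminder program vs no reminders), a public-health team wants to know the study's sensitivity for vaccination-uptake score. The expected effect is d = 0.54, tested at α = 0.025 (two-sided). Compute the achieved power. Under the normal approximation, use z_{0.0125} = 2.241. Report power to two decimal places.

For two equal groups, power = Φ(d·√(n/2) − z_{α/2}).
d·√(n/2) = 0.54 × √(60/2) = 0.54 × 5.477 = 2.958.
z_β = 2.958 − 2.241 = 0.717.
Power = Φ(0.717) = 0.763.

power ≈ 0.76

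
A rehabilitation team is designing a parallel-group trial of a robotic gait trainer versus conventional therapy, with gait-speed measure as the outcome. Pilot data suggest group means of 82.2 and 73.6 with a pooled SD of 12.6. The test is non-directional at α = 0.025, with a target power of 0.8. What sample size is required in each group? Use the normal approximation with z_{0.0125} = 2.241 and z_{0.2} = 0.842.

n = 41 per group

Cohen's d = |M₁ − M₂| / SD_pooled = |82.2 − 73.6| / 12.6 = 8.6 / 12.6 = 0.683.
For two independent groups with equal n: n = 2·((z_{α/2} + z_β) / d)².
z_{α/2} + z_β = 2.241 + 0.842 = 3.083.
n = 2 × (3.083 / 0.683)² = 2 × 4.514² = 2 × 20.38 = 40.8.
Round up to the next whole participant.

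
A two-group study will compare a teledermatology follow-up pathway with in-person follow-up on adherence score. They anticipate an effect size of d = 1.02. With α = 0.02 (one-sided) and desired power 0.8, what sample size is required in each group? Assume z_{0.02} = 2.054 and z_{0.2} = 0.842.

For two independent groups with equal n: n = 2·((z_{α} + z_β) / d)².
z_{α} + z_β = 2.054 + 0.842 = 2.896.
n = 2 × (2.896 / 1.02)² = 2 × 2.839² = 2 × 8.06 = 16.1.
Round up to the next whole participant.

n = 17 per group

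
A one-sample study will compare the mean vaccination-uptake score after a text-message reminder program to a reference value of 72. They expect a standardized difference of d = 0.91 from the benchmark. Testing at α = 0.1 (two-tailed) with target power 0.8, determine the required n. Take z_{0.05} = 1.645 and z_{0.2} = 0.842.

n = 8

For a one-sample test: n = ((z_{α/2} + z_β) / d)².
z_{α/2} + z_β = 1.645 + 0.842 = 2.487.
n = (2.487 / 0.91)² = 2.733² = 7.47.
Round up.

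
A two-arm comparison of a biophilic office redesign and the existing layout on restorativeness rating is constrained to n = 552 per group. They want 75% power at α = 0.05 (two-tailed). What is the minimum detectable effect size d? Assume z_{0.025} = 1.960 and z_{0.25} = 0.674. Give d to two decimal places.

For two independent groups of n = 552 each: d_min = (z_{α/2} + z_β)·√(2/n).
z-sum = 1.960 + 0.674 = 2.634.
d_min = 2.634 × √(2/552) = 2.634 × 0.0602 = 0.159.

d_min ≈ 0.16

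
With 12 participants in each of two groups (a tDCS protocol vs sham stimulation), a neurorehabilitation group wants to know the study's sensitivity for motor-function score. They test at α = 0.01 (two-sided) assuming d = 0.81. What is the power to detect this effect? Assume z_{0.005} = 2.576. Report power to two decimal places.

For two equal groups, power = Φ(d·√(n/2) − z_{α/2}).
d·√(n/2) = 0.81 × √(12/2) = 0.81 × 2.449 = 1.984.
z_β = 1.984 − 2.576 = -0.592.
Power = Φ(-0.592) = 0.277.

power ≈ 0.28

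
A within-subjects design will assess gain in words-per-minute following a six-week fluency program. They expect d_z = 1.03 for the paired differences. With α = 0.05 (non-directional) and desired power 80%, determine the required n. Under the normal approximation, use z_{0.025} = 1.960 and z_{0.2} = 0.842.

n = 8 pairs

For a paired (one-sample on differences) test: n = ((z_{α/2} + z_β) / d)².
z_{α/2} + z_β = 1.960 + 0.842 = 2.802.
n = (2.802 / 1.03)² = 2.720² = 7.40.
Round up.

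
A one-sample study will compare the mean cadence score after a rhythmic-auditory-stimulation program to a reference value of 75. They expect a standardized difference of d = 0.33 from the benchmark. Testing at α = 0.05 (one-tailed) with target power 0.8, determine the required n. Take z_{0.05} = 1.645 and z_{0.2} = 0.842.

For a one-sample test: n = ((z_{α} + z_β) / d)².
z_{α} + z_β = 1.645 + 0.842 = 2.487.
n = (2.487 / 0.33)² = 7.536² = 56.80.
Round up.

n = 57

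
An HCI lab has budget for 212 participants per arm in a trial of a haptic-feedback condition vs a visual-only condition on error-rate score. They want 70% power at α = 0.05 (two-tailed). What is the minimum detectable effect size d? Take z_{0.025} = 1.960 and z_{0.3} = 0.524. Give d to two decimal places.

d_min ≈ 0.24

For two independent groups of n = 212 each: d_min = (z_{α/2} + z_β)·√(2/n).
z-sum = 1.960 + 0.524 = 2.484.
d_min = 2.484 × √(2/212) = 2.484 × 0.0971 = 0.241.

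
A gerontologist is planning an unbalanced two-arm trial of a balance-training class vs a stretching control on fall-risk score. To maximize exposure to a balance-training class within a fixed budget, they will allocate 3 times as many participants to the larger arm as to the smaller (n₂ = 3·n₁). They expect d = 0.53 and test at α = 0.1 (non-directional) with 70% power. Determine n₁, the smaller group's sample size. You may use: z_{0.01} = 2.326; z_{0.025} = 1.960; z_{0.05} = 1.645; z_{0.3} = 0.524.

n₁ = 23

With allocation ratio k = n₂/n₁ = 3, Var(x̄₁−x̄₂) = σ²(1/n₁ + 1/(k·n₁)) = σ²·(k+1)/(k·n₁).
So n₁ = (1 + 1/k)·((z_{α/2} + z_β)/d)² = 1.333 × (2.169/0.53)².
n₁ = 1.333 × 16.75 = 22.3.
Round up: n₁ = 23, giving n₂ = 3 × 23 = 69.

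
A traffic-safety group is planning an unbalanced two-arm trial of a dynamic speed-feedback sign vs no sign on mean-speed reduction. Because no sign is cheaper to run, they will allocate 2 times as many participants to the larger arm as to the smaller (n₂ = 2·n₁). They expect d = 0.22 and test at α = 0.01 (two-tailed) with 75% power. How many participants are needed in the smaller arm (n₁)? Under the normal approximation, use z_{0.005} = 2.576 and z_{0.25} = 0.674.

With allocation ratio k = n₂/n₁ = 2, Var(x̄₁−x̄₂) = σ²(1/n₁ + 1/(k·n₁)) = σ²·(k+1)/(k·n₁).
So n₁ = (1 + 1/k)·((z_{α/2} + z_β)/d)² = 1.500 × (3.250/0.22)².
n₁ = 1.500 × 218.23 = 327.4.
Round up: n₁ = 328, giving n₂ = 2 × 328 = 656.

n₁ = 328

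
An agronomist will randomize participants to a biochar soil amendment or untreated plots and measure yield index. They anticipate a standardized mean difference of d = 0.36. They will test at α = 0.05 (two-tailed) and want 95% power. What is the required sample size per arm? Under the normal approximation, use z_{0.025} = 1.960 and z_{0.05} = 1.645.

For two independent groups with equal n: n = 2·((z_{α/2} + z_β) / d)².
z_{α/2} + z_β = 1.960 + 1.645 = 3.605.
n = 2 × (3.605 / 0.36)² = 2 × 10.014² = 2 × 100.28 = 200.6.
Round up to the next whole participant.

n = 201 per group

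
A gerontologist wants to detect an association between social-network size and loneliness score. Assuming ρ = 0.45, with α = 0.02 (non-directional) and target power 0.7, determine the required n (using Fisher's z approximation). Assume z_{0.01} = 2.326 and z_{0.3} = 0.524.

Fisher's z: C = ½·ln((1+r)/(1−r)) = ½·ln(2.6364) = 0.4847.
n = ((z_{α/2} + z_β)/C)² + 3.
(2.326 + 0.524) / 0.4847 = 2.850 / 0.4847 = 5.880.
n = 5.880² + 3 = 34.57 + 3 = 37.6.
Round up.

n = 38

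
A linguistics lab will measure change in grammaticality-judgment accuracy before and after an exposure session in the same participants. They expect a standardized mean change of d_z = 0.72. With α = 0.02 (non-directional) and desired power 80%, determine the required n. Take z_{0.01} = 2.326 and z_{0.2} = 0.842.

For a paired (one-sample on differences) test: n = ((z_{α/2} + z_β) / d)².
z_{α/2} + z_β = 2.326 + 0.842 = 3.168.
n = (3.168 / 0.72)² = 4.400² = 19.36.
Round up.

n = 20 pairs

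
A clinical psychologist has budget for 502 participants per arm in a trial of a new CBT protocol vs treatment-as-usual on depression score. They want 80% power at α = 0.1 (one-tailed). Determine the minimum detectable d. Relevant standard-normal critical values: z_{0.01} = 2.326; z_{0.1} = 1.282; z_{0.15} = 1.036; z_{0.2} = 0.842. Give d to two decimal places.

d_min ≈ 0.13

For two independent groups of n = 502 each: d_min = (z_{α} + z_β)·√(2/n).
z-sum = 1.282 + 0.842 = 2.124.
d_min = 2.124 × √(2/502) = 2.124 × 0.0631 = 0.134.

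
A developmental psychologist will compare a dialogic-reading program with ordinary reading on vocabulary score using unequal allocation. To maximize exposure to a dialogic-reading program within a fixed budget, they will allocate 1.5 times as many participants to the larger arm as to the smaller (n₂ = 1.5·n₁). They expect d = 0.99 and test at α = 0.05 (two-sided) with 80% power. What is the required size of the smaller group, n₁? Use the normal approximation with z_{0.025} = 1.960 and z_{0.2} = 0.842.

With allocation ratio k = n₂/n₁ = 1.5, Var(x̄₁−x̄₂) = σ²(1/n₁ + 1/(k·n₁)) = σ²·(k+1)/(k·n₁).
So n₁ = (1 + 1/k)·((z_{α/2} + z_β)/d)² = 1.667 × (2.802/0.99)².
n₁ = 1.667 × 8.01 = 13.4.
Round up: n₁ = 14, giving n₂ = 1.5 × 14 = 21.

n₁ = 14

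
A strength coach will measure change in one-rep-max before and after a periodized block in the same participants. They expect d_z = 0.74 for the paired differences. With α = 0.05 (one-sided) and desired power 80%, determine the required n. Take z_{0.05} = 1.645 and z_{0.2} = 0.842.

n = 12 pairs

For a paired (one-sample on differences) test: n = ((z_{α} + z_β) / d)².
z_{α} + z_β = 1.645 + 0.842 = 2.487.
n = (2.487 / 0.74)² = 3.361² = 11.30.
Round up.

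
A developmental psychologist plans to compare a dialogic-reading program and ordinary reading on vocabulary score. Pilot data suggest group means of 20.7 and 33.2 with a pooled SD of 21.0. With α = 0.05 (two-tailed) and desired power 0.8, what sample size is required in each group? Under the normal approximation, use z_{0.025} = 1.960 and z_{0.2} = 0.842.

Cohen's d = |M₁ − M₂| / SD_pooled = |20.7 − 33.2| / 21.0 = 12.5 / 21.0 = 0.595.
For two independent groups with equal n: n = 2·((z_{α/2} + z_β) / d)².
z_{α/2} + z_β = 1.960 + 0.842 = 2.802.
n = 2 × (2.802 / 0.595)² = 2 × 4.709² = 2 × 22.18 = 44.4.
Round up to the next whole participant.

n = 45 per group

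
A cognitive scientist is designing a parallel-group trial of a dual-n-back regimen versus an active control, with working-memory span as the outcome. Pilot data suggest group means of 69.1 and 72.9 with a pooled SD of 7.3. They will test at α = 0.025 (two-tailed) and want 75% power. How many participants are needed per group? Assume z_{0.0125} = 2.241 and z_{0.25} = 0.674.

Cohen's d = |M₁ − M₂| / SD_pooled = |69.1 − 72.9| / 7.3 = 3.8 / 7.3 = 0.521.
For two independent groups with equal n: n = 2·((z_{α/2} + z_β) / d)².
z_{α/2} + z_β = 2.241 + 0.674 = 2.915.
n = 2 × (2.915 / 0.521)² = 2 × 5.595² = 2 × 31.30 = 62.6.
Round up to the next whole participant.

n = 63 per group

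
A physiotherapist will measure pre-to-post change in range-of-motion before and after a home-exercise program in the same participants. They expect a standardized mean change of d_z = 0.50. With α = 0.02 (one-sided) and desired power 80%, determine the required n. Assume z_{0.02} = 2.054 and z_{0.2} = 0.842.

For a paired (one-sample on differences) test: n = ((z_{α} + z_β) / d)².
z_{α} + z_β = 2.054 + 0.842 = 2.896.
n = (2.896 / 0.50)² = 5.792² = 33.55.
Round up.

n = 34 pairs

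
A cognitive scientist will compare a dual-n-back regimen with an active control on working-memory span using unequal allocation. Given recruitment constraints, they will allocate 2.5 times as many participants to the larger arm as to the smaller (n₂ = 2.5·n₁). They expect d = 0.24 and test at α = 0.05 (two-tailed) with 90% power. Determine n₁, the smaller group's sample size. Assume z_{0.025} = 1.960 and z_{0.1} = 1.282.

n₁ = 256

With allocation ratio k = n₂/n₁ = 2.5, Var(x̄₁−x̄₂) = σ²(1/n₁ + 1/(k·n₁)) = σ²·(k+1)/(k·n₁).
So n₁ = (1 + 1/k)·((z_{α/2} + z_β)/d)² = 1.400 × (3.242/0.24)².
n₁ = 1.400 × 182.48 = 255.5.
Round up: n₁ = 256, giving n₂ = 2.5 × 256 = 640.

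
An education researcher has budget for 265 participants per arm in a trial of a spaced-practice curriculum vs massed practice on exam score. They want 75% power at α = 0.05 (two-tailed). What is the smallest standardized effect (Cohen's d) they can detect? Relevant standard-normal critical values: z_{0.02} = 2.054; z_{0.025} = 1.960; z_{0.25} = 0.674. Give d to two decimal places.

d_min ≈ 0.23

For two independent groups of n = 265 each: d_min = (z_{α/2} + z_β)·√(2/n).
z-sum = 1.960 + 0.674 = 2.634.
d_min = 2.634 × √(2/265) = 2.634 × 0.0869 = 0.229.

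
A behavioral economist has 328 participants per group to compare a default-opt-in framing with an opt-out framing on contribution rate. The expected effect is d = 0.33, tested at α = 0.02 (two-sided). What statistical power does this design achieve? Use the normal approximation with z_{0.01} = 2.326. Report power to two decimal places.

power ≈ 0.97

For two equal groups, power = Φ(d·√(n/2) − z_{α/2}).
d·√(n/2) = 0.33 × √(328/2) = 0.33 × 12.806 = 4.226.
z_β = 4.226 − 2.326 = 1.900.
Power = Φ(1.900) = 0.971.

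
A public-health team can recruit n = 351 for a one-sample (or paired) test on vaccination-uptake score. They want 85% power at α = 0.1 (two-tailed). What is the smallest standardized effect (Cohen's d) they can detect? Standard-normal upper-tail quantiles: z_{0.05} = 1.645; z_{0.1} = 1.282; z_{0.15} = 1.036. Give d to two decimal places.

d_min ≈ 0.14

For a single sample (or paired design) of n = 351: d_min = (z_{α/2} + z_β)/√n.
z-sum = 1.645 + 1.036 = 2.681.
d_min = 2.681 / √351 = 2.681 / 18.735 = 0.143.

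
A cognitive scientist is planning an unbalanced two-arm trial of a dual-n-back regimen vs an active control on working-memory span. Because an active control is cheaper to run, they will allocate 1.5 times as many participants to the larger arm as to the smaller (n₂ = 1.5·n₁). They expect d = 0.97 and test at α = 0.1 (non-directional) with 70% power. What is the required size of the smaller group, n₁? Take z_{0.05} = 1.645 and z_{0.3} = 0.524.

n₁ = 9

With allocation ratio k = n₂/n₁ = 1.5, Var(x̄₁−x̄₂) = σ²(1/n₁ + 1/(k·n₁)) = σ²·(k+1)/(k·n₁).
So n₁ = (1 + 1/k)·((z_{α/2} + z_β)/d)² = 1.667 × (2.169/0.97)².
n₁ = 1.667 × 5.00 = 8.3.
Round up: n₁ = 9, giving n₂ = ⌈1.5 × 9⌉ = ⌈13.5⌉ = 14.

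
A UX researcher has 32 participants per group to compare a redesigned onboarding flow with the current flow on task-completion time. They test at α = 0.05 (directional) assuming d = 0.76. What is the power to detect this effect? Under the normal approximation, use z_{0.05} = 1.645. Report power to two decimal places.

For two equal groups, power = Φ(d·√(n/2) − z_{α}).
d·√(n/2) = 0.76 × √(32/2) = 0.76 × 4.000 = 3.040.
z_β = 3.040 − 1.645 = 1.395.
Power = Φ(1.395) = 0.918.

power ≈ 0.92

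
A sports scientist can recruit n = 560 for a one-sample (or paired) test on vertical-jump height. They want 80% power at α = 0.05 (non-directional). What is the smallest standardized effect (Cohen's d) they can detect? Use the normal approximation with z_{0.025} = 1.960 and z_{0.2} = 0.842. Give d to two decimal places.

For a single sample (or paired design) of n = 560: d_min = (z_{α/2} + z_β)/√n.
z-sum = 1.960 + 0.842 = 2.802.
d_min = 2.802 / √560 = 2.802 / 23.664 = 0.118.

d_min ≈ 0.12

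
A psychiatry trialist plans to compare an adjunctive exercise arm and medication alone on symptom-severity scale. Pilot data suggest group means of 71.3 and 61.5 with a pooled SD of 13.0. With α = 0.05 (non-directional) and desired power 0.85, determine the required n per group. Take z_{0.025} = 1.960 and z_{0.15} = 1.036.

Cohen's d = |M₁ − M₂| / SD_pooled = |71.3 − 61.5| / 13.0 = 9.8 / 13.0 = 0.754.
For two independent groups with equal n: n = 2·((z_{α/2} + z_β) / d)².
z_{α/2} + z_β = 1.960 + 1.036 = 2.996.
n = 2 × (2.996 / 0.754)² = 2 × 3.973² = 2 × 15.79 = 31.6.
Round up to the next whole participant.

n = 32 per group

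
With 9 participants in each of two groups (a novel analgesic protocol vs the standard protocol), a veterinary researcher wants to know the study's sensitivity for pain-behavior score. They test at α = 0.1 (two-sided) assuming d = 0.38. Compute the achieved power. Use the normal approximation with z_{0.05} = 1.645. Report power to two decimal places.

For two equal groups, power = Φ(d·√(n/2) − z_{α/2}).
d·√(n/2) = 0.38 × √(9/2) = 0.38 × 2.121 = 0.806.
z_β = 0.806 − 1.645 = -0.839.
Power = Φ(-0.839) = 0.201.

power ≈ 0.20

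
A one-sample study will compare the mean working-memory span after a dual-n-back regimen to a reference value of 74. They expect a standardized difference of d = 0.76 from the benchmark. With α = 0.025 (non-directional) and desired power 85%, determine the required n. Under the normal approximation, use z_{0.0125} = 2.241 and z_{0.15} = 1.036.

For a one-sample test: n = ((z_{α/2} + z_β) / d)².
z_{α/2} + z_β = 2.241 + 1.036 = 3.277.
n = (3.277 / 0.76)² = 4.312² = 18.59.
Round up.

n = 19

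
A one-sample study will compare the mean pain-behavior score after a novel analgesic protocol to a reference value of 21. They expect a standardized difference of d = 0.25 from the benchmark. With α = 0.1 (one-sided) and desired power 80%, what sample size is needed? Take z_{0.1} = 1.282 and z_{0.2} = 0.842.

n = 73

For a one-sample test: n = ((z_{α} + z_β) / d)².
z_{α} + z_β = 1.282 + 0.842 = 2.124.
n = (2.124 / 0.25)² = 8.496² = 72.18.
Round up.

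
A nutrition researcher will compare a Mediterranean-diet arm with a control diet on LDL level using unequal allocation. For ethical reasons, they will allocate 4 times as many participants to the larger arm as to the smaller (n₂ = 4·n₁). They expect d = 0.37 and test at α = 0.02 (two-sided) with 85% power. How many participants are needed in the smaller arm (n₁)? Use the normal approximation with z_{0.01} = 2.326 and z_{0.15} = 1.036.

n₁ = 104

With allocation ratio k = n₂/n₁ = 4, Var(x̄₁−x̄₂) = σ²(1/n₁ + 1/(k·n₁)) = σ²·(k+1)/(k·n₁).
So n₁ = (1 + 1/k)·((z_{α/2} + z_β)/d)² = 1.250 × (3.362/0.37)².
n₁ = 1.250 × 82.56 = 103.2.
Round up: n₁ = 104, giving n₂ = 4 × 104 = 416.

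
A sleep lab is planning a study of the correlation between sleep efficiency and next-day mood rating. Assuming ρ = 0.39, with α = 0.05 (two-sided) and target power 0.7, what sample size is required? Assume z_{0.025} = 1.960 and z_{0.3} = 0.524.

Fisher's z: C = ½·ln((1+r)/(1−r)) = ½·ln(2.2787) = 0.4118.
n = ((z_{α/2} + z_β)/C)² + 3.
(1.960 + 0.524) / 0.4118 = 2.484 / 0.4118 = 6.032.
n = 6.032² + 3 = 36.39 + 3 = 39.4.
Round up.

n = 40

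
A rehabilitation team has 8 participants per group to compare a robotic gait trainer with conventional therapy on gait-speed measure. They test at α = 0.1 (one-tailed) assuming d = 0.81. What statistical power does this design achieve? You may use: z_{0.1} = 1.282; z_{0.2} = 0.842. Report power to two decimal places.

For two equal groups, power = Φ(d·√(n/2) − z_{α}).
d·√(n/2) = 0.81 × √(8/2) = 0.81 × 2.000 = 1.620.
z_β = 1.620 − 1.282 = 0.338.
Power = Φ(0.338) = 0.632.

power ≈ 0.63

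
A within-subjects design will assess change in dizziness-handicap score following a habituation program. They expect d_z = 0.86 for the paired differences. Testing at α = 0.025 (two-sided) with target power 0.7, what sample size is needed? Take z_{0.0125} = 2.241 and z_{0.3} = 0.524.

For a paired (one-sample on differences) test: n = ((z_{α/2} + z_β) / d)².
z_{α/2} + z_β = 2.241 + 0.524 = 2.765.
n = (2.765 / 0.86)² = 3.215² = 10.34.
Round up.

n = 11 pairs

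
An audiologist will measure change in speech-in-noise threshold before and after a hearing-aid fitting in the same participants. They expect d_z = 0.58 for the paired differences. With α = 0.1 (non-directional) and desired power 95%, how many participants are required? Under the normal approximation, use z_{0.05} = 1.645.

n = 33 pairs

For a paired (one-sample on differences) test: n = ((z_{α/2} + z_β) / d)².
z_{α/2} + z_β = 1.645 + 1.645 = 3.290.
n = (3.290 / 0.58)² = 5.672² = 32.18.
Round up.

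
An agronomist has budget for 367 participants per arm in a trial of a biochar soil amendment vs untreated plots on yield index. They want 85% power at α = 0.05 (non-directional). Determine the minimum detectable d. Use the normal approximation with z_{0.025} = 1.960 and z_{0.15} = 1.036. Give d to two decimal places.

d_min ≈ 0.22

For two independent groups of n = 367 each: d_min = (z_{α/2} + z_β)·√(2/n).
z-sum = 1.960 + 1.036 = 2.996.
d_min = 2.996 × √(2/367) = 2.996 × 0.0738 = 0.221.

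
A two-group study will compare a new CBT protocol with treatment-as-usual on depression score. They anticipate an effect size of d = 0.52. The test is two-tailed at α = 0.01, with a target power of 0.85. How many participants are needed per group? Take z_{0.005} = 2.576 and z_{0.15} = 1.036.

n = 97 per group

For two independent groups with equal n: n = 2·((z_{α/2} + z_β) / d)².
z_{α/2} + z_β = 2.576 + 1.036 = 3.612.
n = 2 × (3.612 / 0.52)² = 2 × 6.946² = 2 × 48.25 = 96.5.
Round up to the next whole participant.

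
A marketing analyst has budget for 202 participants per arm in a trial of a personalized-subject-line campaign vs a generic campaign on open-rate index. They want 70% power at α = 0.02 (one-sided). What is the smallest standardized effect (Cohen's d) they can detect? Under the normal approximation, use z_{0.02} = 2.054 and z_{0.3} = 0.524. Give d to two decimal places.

For two independent groups of n = 202 each: d_min = (z_{α} + z_β)·√(2/n).
z-sum = 2.054 + 0.524 = 2.578.
d_min = 2.578 × √(2/202) = 2.578 × 0.0995 = 0.257.

d_min ≈ 0.26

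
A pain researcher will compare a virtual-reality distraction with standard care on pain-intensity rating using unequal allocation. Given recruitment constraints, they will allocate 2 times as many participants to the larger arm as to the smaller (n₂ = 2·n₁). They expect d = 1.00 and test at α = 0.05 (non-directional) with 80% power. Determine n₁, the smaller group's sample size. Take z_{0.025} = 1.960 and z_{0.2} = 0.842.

n₁ = 12

With allocation ratio k = n₂/n₁ = 2, Var(x̄₁−x̄₂) = σ²(1/n₁ + 1/(k·n₁)) = σ²·(k+1)/(k·n₁).
So n₁ = (1 + 1/k)·((z_{α/2} + z_β)/d)² = 1.500 × (2.802/1.00)².
n₁ = 1.500 × 7.85 = 11.8.
Round up: n₁ = 12, giving n₂ = 2 × 12 = 24.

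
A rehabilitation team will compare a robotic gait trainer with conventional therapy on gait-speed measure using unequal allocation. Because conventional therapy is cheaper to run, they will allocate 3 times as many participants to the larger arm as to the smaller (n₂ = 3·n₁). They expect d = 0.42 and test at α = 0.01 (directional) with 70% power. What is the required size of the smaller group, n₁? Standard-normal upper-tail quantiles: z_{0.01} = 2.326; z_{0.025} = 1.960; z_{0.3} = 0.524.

With allocation ratio k = n₂/n₁ = 3, Var(x̄₁−x̄₂) = σ²(1/n₁ + 1/(k·n₁)) = σ²·(k+1)/(k·n₁).
So n₁ = (1 + 1/k)·((z_{α} + z_β)/d)² = 1.333 × (2.850/0.42)².
n₁ = 1.333 × 46.05 = 61.4.
Round up: n₁ = 62, giving n₂ = 3 × 62 = 186.

n₁ = 62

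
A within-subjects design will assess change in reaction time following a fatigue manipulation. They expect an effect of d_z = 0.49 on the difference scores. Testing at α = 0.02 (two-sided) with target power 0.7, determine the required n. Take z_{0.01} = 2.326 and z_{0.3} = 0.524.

For a paired (one-sample on differences) test: n = ((z_{α/2} + z_β) / d)².
z_{α/2} + z_β = 2.326 + 0.524 = 2.850.
n = (2.850 / 0.49)² = 5.816² = 33.83.
Round up.

n = 34 pairs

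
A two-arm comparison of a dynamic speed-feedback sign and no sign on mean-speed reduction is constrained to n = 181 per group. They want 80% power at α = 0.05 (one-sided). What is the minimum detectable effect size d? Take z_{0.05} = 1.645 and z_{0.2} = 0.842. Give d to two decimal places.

d_min ≈ 0.26

For two independent groups of n = 181 each: d_min = (z_{α} + z_β)·√(2/n).
z-sum = 1.645 + 0.842 = 2.487.
d_min = 2.487 × √(2/181) = 2.487 × 0.1051 = 0.261.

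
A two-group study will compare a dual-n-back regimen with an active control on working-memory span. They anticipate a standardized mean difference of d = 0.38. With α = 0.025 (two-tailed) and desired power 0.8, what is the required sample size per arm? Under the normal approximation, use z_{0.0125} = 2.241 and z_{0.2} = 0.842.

n = 132 per group

For two independent groups with equal n: n = 2·((z_{α/2} + z_β) / d)².
z_{α/2} + z_β = 2.241 + 0.842 = 3.083.
n = 2 × (3.083 / 0.38)² = 2 × 8.113² = 2 × 65.82 = 131.6.
Round up to the next whole participant.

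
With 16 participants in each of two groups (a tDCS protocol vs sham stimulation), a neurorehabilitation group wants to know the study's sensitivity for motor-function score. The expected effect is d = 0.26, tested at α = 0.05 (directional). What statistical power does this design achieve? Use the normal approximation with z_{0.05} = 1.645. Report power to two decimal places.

For two equal groups, power = Φ(d·√(n/2) − z_{α}).
d·√(n/2) = 0.26 × √(16/2) = 0.26 × 2.828 = 0.735.
z_β = 0.735 − 1.645 = -0.910.
Power = Φ(-0.910) = 0.182.

power ≈ 0.18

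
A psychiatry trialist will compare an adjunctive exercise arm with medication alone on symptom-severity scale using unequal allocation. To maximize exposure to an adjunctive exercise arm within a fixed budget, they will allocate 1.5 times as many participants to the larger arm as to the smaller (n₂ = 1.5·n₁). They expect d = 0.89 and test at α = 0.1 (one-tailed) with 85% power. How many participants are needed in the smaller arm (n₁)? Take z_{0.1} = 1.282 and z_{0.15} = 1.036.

n₁ = 12

With allocation ratio k = n₂/n₁ = 1.5, Var(x̄₁−x̄₂) = σ²(1/n₁ + 1/(k·n₁)) = σ²·(k+1)/(k·n₁).
So n₁ = (1 + 1/k)·((z_{α} + z_β)/d)² = 1.667 × (2.318/0.89)².
n₁ = 1.667 × 6.78 = 11.3.
Round up: n₁ = 12, giving n₂ = 1.5 × 12 = 18.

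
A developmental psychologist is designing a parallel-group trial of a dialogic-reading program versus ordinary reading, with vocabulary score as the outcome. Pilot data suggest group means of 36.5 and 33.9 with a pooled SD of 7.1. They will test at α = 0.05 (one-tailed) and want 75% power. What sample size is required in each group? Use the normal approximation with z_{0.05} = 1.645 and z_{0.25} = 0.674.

Cohen's d = |M₁ − M₂| / SD_pooled = |36.5 − 33.9| / 7.1 = 2.6 / 7.1 = 0.366.
For two independent groups with equal n: n = 2·((z_{α} + z_β) / d)².
z_{α} + z_β = 1.645 + 0.674 = 2.319.
n = 2 × (2.319 / 0.366)² = 2 × 6.336² = 2 × 40.15 = 80.3.
Round up to the next whole participant.

n = 81 per group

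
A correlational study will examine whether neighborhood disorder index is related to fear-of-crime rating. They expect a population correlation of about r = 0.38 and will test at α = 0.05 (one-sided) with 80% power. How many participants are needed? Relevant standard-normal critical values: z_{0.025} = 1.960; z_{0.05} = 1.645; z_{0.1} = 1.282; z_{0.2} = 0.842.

Fisher's z: C = ½·ln((1+r)/(1−r)) = ½·ln(2.2258) = 0.4001.
n = ((z_{α} + z_β)/C)² + 3.
(1.645 + 0.842) / 0.4001 = 2.487 / 0.4001 = 6.216.
n = 6.216² + 3 = 38.64 + 3 = 41.6.
Round up.

n = 42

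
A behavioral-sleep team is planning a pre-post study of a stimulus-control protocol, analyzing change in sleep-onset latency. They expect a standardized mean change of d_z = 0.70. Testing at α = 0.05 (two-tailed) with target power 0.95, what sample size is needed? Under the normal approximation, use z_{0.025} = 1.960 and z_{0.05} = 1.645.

For a paired (one-sample on differences) test: n = ((z_{α/2} + z_β) / d)².
z_{α/2} + z_β = 1.960 + 1.645 = 3.605.
n = (3.605 / 0.70)² = 5.150² = 26.52.
Round up.

n = 27 pairs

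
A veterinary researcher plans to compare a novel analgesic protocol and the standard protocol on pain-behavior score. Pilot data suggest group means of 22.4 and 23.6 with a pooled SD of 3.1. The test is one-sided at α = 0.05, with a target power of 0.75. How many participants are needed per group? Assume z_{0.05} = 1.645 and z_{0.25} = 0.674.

Cohen's d = |M₁ − M₂| / SD_pooled = |22.4 − 23.6| / 3.1 = 1.2 / 3.1 = 0.387.
For two independent groups with equal n: n = 2·((z_{α} + z_β) / d)².
z_{α} + z_β = 1.645 + 0.674 = 2.319.
n = 2 × (2.319 / 0.387)² = 2 × 5.992² = 2 × 35.91 = 71.8.
Round up to the next whole participant.

n = 72 per group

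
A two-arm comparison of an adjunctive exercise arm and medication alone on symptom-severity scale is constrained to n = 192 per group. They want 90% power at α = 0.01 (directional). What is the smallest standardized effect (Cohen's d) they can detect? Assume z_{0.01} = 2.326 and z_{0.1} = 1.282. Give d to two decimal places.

For two independent groups of n = 192 each: d_min = (z_{α} + z_β)·√(2/n).
z-sum = 2.326 + 1.282 = 3.608.
d_min = 3.608 × √(2/192) = 3.608 × 0.1021 = 0.368.

d_min ≈ 0.37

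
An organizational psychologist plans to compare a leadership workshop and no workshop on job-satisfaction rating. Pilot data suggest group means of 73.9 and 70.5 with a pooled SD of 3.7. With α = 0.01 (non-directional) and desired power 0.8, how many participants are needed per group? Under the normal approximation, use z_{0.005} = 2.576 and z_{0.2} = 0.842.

Cohen's d = |M₁ − M₂| / SD_pooled = |73.9 − 70.5| / 3.7 = 3.4 / 3.7 = 0.919.
For two independent groups with equal n: n = 2·((z_{α/2} + z_β) / d)².
z_{α/2} + z_β = 2.576 + 0.842 = 3.418.
n = 2 × (3.418 / 0.919)² = 2 × 3.719² = 2 × 13.83 = 27.7.
Round up to the next whole participant.

n = 28 per group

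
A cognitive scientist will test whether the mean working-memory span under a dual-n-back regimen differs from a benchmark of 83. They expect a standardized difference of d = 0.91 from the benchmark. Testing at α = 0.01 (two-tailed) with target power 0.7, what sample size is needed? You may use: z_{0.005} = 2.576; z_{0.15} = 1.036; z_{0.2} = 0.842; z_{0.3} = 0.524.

n = 12

For a one-sample test: n = ((z_{α/2} + z_β) / d)².
z_{α/2} + z_β = 2.576 + 0.524 = 3.100.
n = (3.100 / 0.91)² = 3.407² = 11.60.
Round up.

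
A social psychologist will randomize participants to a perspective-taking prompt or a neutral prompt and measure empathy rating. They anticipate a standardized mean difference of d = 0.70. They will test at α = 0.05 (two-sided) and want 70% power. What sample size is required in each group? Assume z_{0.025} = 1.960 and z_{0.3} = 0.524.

For two independent groups with equal n: n = 2·((z_{α/2} + z_β) / d)².
z_{α/2} + z_β = 1.960 + 0.524 = 2.484.
n = 2 × (2.484 / 0.70)² = 2 × 3.549² = 2 × 12.59 = 25.2.
Round up to the next whole participant.

n = 26 per group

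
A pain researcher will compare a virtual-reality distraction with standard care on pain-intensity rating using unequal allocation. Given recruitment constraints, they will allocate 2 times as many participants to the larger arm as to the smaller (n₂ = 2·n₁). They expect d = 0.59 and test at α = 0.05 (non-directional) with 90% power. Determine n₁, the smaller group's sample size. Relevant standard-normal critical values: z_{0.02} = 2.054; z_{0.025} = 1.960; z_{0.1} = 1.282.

n₁ = 46

With allocation ratio k = n₂/n₁ = 2, Var(x̄₁−x̄₂) = σ²(1/n₁ + 1/(k·n₁)) = σ²·(k+1)/(k·n₁).
So n₁ = (1 + 1/k)·((z_{α/2} + z_β)/d)² = 1.500 × (3.242/0.59)².
n₁ = 1.500 × 30.19 = 45.3.
Round up: n₁ = 46, giving n₂ = 2 × 46 = 92.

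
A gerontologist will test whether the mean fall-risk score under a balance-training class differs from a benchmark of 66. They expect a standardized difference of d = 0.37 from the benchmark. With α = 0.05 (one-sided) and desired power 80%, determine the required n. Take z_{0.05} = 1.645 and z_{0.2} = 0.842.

n = 46

For a one-sample test: n = ((z_{α} + z_β) / d)².
z_{α} + z_β = 1.645 + 0.842 = 2.487.
n = (2.487 / 0.37)² = 6.722² = 45.18.
Round up.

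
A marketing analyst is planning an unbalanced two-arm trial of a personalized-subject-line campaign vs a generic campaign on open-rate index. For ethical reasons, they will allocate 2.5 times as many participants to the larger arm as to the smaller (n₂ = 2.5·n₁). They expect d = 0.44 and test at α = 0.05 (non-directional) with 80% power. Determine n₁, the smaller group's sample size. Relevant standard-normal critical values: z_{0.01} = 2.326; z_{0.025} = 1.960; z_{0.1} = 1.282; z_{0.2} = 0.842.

With allocation ratio k = n₂/n₁ = 2.5, Var(x̄₁−x̄₂) = σ²(1/n₁ + 1/(k·n₁)) = σ²·(k+1)/(k·n₁).
So n₁ = (1 + 1/k)·((z_{α/2} + z_β)/d)² = 1.400 × (2.802/0.44)².
n₁ = 1.400 × 40.55 = 56.8.
Round up: n₁ = 57, giving n₂ = ⌈2.5 × 57⌉ = ⌈142.5⌉ = 143.

n₁ = 57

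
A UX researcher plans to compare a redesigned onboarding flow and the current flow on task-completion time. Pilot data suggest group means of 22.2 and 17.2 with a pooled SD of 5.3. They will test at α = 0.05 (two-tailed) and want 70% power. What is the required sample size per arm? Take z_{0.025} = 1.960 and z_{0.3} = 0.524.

Cohen's d = |M₁ − M₂| / SD_pooled = |22.2 − 17.2| / 5.3 = 5.0 / 5.3 = 0.943.
For two independent groups with equal n: n = 2·((z_{α/2} + z_β) / d)².
z_{α/2} + z_β = 1.960 + 0.524 = 2.484.
n = 2 × (2.484 / 0.943)² = 2 × 2.634² = 2 × 6.94 = 13.9.
Round up to the next whole participant.

n = 14 per group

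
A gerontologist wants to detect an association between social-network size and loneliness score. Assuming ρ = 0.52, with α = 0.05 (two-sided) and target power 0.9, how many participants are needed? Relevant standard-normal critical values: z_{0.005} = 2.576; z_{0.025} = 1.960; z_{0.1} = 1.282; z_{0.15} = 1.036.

n = 35

Fisher's z: C = ½·ln((1+r)/(1−r)) = ½·ln(3.1667) = 0.5763.
n = ((z_{α/2} + z_β)/C)² + 3.
(1.960 + 1.282) / 0.5763 = 3.242 / 0.5763 = 5.626.
n = 5.626² + 3 = 31.65 + 3 = 34.6.
Round up.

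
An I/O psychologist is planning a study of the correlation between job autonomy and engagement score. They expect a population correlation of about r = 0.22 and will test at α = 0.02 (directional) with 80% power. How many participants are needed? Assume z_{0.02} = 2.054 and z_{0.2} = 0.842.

n = 171

Fisher's z: C = ½·ln((1+r)/(1−r)) = ½·ln(1.5641) = 0.2237.
n = ((z_{α} + z_β)/C)² + 3.
(2.054 + 0.842) / 0.2237 = 2.896 / 0.2237 = 12.946.
n = 12.946² + 3 = 167.60 + 3 = 170.6.
Round up.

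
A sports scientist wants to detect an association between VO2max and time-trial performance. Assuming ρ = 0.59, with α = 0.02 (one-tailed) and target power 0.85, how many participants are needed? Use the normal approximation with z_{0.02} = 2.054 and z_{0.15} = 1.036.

n = 24

Fisher's z: C = ½·ln((1+r)/(1−r)) = ½·ln(3.8780) = 0.6777.
n = ((z_{α} + z_β)/C)² + 3.
(2.054 + 1.036) / 0.6777 = 3.090 / 0.6777 = 4.560.
n = 4.560² + 3 = 20.79 + 3 = 23.8.
Round up.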